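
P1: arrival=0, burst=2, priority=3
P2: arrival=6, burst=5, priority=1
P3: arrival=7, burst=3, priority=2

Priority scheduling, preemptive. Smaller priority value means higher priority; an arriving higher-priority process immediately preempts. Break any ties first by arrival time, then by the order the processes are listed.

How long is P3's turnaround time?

7

Timeline: | P1 0-2 | idle 2-6 | P2 6-11 | P3 11-14 |
Completion: P1=2  P2=11  P3=14
Turnaround(P3) = completion − arrival = 14 − 7 = 7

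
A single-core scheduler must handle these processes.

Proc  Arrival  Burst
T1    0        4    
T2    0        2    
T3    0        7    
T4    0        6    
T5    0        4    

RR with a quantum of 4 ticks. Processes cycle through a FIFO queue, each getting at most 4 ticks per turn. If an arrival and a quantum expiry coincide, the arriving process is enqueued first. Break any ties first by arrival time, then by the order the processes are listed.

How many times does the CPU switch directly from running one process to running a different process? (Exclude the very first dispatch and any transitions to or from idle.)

Timeline: | T1 0-4 | T2 4-6 | T3 6-10 | T4 10-14 | T5 14-18 | T3 18-21 | T4 21-23 |
Completion: T1=4  T2=6  T3=21  T4=23  T5=18
Turnaround (C−A): T1=4  T2=6  T3=21  T4=23  T5=18

6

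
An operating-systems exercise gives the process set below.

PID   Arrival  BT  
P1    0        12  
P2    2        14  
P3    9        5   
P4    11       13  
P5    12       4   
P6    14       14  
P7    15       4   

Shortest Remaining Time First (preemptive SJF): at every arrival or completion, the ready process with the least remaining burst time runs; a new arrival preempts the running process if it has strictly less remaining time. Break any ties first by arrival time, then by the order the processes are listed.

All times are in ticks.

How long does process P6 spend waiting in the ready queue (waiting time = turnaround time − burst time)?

Timeline: | P1 0-12 | P5 12-16 | P7 16-20 | P3 20-25 | P4 25-38 | P2 38-52 | P6 52-66 |
Completion: P1=12  P2=52  P3=25  P4=38  P5=16  P6=66  P7=20
Turnaround (C−A): P1=12  P2=50  P3=16  P4=27  P5=4  P6=52  P7=5
Waiting(P6) = turnaround − burst = 52 − 14 = 38

38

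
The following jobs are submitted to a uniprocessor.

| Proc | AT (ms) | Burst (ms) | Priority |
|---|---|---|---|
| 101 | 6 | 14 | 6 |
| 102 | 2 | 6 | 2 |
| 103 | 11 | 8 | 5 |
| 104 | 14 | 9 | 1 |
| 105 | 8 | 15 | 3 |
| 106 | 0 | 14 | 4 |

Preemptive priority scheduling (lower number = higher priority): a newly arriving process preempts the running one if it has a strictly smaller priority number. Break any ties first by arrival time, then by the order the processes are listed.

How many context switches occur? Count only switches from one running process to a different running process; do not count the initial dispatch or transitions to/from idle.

7

Schedule: | 106 0-2 | 102 2-8 | 105 8-14 | 104 14-23 | 105 23-32 | 106 32-44 | 103 44-52 | 101 52-66 |
Completion: 101=66  102=8  103=52  104=23  105=32  106=44
Turnaround (C−A): 101=60  102=6  103=41  104=9  105=24  106=44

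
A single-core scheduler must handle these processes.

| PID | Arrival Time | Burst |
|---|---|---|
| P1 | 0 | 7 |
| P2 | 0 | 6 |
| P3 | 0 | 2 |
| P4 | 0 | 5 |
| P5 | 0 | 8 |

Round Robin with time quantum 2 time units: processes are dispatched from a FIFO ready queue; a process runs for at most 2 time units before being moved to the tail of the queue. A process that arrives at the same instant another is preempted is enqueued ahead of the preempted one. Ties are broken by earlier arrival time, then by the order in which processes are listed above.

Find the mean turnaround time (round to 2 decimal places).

21.00

Gantt: | P1 0-2 | P2 2-4 | P3 4-6 | P4 6-8 | P5 8-10 | P1 10-12 | P2 12-14 | P4 14-16 | P5 16-18 | P1 18-20 | P2 20-22 | P4 22-23 | P5 23-25 | P1 25-26 | P5 26-28 |
Completion: P1=26  P2=22  P3=6  P4=23  P5=28
Turnaround times: P1=26, P2=22, P3=6, P4=23, P5=28
Average turnaround = (26+22+6+23+28) / 5 = 105/5 = 21.00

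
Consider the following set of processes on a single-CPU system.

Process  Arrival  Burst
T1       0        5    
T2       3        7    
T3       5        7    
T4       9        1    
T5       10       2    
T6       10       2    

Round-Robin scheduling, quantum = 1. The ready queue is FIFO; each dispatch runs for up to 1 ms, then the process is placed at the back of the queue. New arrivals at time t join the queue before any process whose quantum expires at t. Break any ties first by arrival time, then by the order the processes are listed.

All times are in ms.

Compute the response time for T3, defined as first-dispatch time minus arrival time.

1

Schedule: | T1 0-3 | T2 3-4 | T1 4-5 | T2 5-6 | T3 6-7 | T1 7-8 | T2 8-9 | T3 9-10 | T4 10-11 | T2 11-12 | T5 12-13 | T6 13-14 | T3 14-15 | T2 15-16 | T5 16-17 | T6 17-18 | T3 18-19 | T2 19-20 | T3 20-21 | T2 21-22 | T3 22-24 |
Completion: T1=8  T2=22  T3=24  T4=11  T5=17  T6=18
Turnaround (C−A): T1=8  T2=19  T3=19  T4=2  T5=7  T6=8
Response(T3) = first start − arrival = 6 − 5 = 1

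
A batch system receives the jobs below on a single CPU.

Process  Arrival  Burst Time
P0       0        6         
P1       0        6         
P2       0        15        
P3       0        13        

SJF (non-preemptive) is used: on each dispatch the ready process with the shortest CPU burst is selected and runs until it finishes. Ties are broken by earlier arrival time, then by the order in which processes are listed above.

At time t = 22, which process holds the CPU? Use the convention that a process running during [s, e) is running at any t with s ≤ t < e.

Timeline: | P0 0-6 | P1 6-12 | P3 12-25 | P2 25-40 |
Completion: P0=6  P1=12  P2=40  P3=25
Turnaround (C−A): P0=6  P1=12  P2=40  P3=25

P3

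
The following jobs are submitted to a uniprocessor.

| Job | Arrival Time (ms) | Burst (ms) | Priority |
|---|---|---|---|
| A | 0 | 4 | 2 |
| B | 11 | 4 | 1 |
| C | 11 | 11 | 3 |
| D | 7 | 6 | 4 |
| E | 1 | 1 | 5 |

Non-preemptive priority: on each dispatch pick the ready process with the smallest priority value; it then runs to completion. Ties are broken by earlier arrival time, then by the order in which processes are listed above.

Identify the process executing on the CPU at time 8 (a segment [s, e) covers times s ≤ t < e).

Schedule: | A 0-4 | E 4-5 | idle 5-7 | D 7-13 | B 13-17 | C 17-28 |
Completion: A=4  B=17  C=28  D=13  E=5
Turnaround (C−A): A=4  B=6  C=17  D=6  E=4

D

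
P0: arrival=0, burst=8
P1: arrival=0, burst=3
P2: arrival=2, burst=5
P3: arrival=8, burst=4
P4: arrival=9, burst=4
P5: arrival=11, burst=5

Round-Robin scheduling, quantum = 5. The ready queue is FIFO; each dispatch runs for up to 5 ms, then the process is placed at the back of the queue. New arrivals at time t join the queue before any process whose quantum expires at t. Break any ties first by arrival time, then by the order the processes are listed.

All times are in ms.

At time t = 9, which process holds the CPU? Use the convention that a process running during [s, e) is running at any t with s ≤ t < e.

Timeline: | P0 0-5 | P1 5-8 | P2 8-13 | P0 13-16 | P3 16-20 | P4 20-24 | P5 24-29 |
Completion: P0=16  P1=8  P2=13  P3=20  P4=24  P5=29

P2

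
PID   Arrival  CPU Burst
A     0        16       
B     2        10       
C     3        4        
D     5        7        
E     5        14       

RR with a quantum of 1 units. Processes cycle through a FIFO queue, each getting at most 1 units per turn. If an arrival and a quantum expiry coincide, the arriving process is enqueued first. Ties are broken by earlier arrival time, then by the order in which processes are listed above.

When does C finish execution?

20

Gantt: | A 0-2 | B 2-3 | A 3-4 | C 4-5 | B 5-6 | A 6-7 | D 7-8 | E 8-9 | C 9-10 | B 10-11 | A 11-12 | D 12-13 | E 13-14 | C 14-15 | B 15-16 | A 16-17 | D 17-18 | E 18-19 | C 19-20 | B 20-21 | A 21-22 | D 22-23 | E 23-24 | B 24-25 | A 25-26 | D 26-27 | E 27-28 | B 28-29 | A 29-30 | D 30-31 | E 31-32 | B 32-33 | A 33-34 | D 34-35 | E 35-36 | B 36-37 | A 37-38 | E 38-39 | B 39-40 | A 40-41 | E 41-42 | A 42-43 | E 43-44 | A 44-45 | E 45-46 | A 46-47 | E 47-48 | A 48-49 | E 49-51 |
Completion: A=49  B=40  C=20  D=35  E=51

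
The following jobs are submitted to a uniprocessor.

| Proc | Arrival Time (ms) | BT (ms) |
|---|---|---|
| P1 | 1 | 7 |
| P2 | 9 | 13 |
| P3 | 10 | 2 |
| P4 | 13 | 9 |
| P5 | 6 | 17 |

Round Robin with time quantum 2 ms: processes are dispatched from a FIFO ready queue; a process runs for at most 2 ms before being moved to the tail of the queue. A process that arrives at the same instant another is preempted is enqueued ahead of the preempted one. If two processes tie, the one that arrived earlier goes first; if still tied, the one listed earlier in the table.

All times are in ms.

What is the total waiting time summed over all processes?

Gantt: | idle 0-1 | P1 1-7 | P5 7-9 | P1 9-10 | P2 10-12 | P5 12-14 | P3 14-16 | P2 16-18 | P4 18-20 | P5 20-22 | P2 22-24 | P4 24-26 | P5 26-28 | P2 28-30 | P4 30-32 | P5 32-34 | P2 34-36 | P4 36-38 | P5 38-40 | P2 40-42 | P4 42-43 | P5 43-45 | P2 45-46 | P5 46-49 |
Completion: P1=10  P2=46  P3=16  P4=43  P5=49
Waiting = turnaround − burst: P1=2, P2=24, P3=4, P4=21, P5=26
Total waiting = 2 + 24 + 4 + 21 + 26 = 77

77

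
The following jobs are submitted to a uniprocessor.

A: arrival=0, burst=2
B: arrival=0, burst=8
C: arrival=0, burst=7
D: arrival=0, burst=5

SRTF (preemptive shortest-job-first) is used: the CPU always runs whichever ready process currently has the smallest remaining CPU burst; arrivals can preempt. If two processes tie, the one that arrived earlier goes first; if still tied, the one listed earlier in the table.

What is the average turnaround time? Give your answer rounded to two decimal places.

11.25

Schedule: | A 0-2 | D 2-7 | C 7-14 | B 14-22 |
Completion: A=2  B=22  C=14  D=7
Turnaround times: A=2, B=22, C=14, D=7
Average turnaround = (2+22+14+7) / 4 = 45/4 = 11.25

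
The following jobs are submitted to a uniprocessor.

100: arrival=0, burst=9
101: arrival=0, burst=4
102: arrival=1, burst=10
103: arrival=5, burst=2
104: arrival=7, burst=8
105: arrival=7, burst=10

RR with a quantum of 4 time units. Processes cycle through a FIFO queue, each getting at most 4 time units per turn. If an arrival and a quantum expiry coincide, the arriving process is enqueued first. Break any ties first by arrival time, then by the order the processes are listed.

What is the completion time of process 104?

Gantt: | 100 0-4 | 101 4-8 | 102 8-12 | 100 12-16 | 103 16-18 | 104 18-22 | 105 22-26 | 102 26-30 | 100 30-31 | 104 31-35 | 105 35-39 | 102 39-41 | 105 41-43 |
Completion: 100=31  101=8  102=41  103=18  104=35  105=43
Turnaround (C−A): 100=31  101=8  102=40  103=13  104=28  105=36

35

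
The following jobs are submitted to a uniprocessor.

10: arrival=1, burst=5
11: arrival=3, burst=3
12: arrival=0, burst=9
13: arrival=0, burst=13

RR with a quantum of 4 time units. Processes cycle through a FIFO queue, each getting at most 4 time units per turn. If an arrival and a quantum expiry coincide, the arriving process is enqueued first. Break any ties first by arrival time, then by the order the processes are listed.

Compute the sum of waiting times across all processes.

Gantt: | 12 0-4 | 13 4-8 | 10 8-12 | 11 12-15 | 12 15-19 | 13 19-23 | 10 23-24 | 12 24-25 | 13 25-30 |
Completion: 10=24  11=15  12=25  13=30
Turnaround (C−A): 10=23  11=12  12=25  13=30
Waiting = turnaround − burst: 10=18, 11=9, 12=16, 13=17
Total waiting = 18 + 9 + 16 + 17 = 60

60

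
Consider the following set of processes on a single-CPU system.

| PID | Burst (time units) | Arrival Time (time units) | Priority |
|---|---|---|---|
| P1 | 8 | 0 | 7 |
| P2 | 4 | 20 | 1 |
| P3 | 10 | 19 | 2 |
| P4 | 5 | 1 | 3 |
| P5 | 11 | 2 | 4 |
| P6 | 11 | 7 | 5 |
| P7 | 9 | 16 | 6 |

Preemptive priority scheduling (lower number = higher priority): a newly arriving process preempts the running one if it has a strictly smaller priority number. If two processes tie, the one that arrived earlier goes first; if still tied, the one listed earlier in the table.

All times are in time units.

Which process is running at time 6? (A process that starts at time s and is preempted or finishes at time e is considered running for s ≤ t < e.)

P5

Schedule: | P1 0-1 | P4 1-6 | P5 6-17 | P6 17-19 | P3 19-20 | P2 20-24 | P3 24-33 | P6 33-42 | P7 42-51 | P1 51-58 |
Completion: P1=58  P2=24  P3=33  P4=6  P5=17  P6=42  P7=51
Turnaround (C−A): P1=58  P2=4  P3=14  P4=5  P5=15  P6=35  P7=35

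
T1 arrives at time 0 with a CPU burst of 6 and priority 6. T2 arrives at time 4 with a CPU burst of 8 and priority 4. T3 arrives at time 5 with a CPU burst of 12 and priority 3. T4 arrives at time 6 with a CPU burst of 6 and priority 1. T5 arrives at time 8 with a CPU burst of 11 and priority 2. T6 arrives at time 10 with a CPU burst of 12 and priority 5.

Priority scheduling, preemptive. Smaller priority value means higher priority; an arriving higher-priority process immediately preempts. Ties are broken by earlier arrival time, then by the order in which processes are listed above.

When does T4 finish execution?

Gantt: | T1 0-4 | T2 4-5 | T3 5-6 | T4 6-12 | T5 12-23 | T3 23-34 | T2 34-41 | T6 41-53 | T1 53-55 |
Completion: T1=55  T2=41  T3=34  T4=12  T5=23  T6=53
Turnaround (C−A): T1=55  T2=37  T3=29  T4=6  T5=15  T6=43

12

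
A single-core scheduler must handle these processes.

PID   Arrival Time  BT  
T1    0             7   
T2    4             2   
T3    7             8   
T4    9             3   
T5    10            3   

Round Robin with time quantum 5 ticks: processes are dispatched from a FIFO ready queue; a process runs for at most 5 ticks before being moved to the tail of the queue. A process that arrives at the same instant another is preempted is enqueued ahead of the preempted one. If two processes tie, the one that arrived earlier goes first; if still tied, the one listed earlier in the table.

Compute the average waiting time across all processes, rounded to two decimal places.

4.60

Timeline: | T1 0-5 | T2 5-7 | T1 7-9 | T3 9-14 | T4 14-17 | T5 17-20 | T3 20-23 |
Completion: T1=9  T2=7  T3=23  T4=17  T5=20
Waiting times: T1=2, T2=1, T3=8, T4=5, T5=7
Average waiting = (2+1+8+5+7) / 5 = 23/5 = 4.60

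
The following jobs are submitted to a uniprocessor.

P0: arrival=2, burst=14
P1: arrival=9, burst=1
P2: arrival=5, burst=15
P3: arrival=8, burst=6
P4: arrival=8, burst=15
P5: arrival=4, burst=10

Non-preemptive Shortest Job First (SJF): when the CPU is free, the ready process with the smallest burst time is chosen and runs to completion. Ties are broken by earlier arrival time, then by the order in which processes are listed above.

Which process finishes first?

Gantt: | idle 0-2 | P0 2-16 | P1 16-17 | P3 17-23 | P5 23-33 | P2 33-48 | P4 48-63 |
Completion: P0=16  P1=17  P2=48  P3=23  P4=63  P5=33
Finish order: P0 → P1 → P3 → P5 → P2 → P4

P0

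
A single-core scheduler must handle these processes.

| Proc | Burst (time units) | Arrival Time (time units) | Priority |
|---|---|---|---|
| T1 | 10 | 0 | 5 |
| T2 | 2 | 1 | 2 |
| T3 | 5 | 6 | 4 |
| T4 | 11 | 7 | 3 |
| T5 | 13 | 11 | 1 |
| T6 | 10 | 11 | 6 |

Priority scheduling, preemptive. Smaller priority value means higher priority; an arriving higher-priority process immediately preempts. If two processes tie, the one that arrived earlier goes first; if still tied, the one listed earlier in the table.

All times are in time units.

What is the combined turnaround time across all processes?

149

Gantt: | T1 0-1 | T2 1-3 | T1 3-6 | T3 6-7 | T4 7-11 | T5 11-24 | T4 24-31 | T3 31-35 | T1 35-41 | T6 41-51 |
Completion: T1=41  T2=3  T3=35  T4=31  T5=24  T6=51
Turnaround (C−A): T1=41  T2=2  T3=29  T4=24  T5=13  T6=40
Turnaround = completion − arrival: T1=41, T2=2, T3=29, T4=24, T5=13, T6=40
Total turnaround = 41 + 2 + 29 + 24 + 13 + 40 = 149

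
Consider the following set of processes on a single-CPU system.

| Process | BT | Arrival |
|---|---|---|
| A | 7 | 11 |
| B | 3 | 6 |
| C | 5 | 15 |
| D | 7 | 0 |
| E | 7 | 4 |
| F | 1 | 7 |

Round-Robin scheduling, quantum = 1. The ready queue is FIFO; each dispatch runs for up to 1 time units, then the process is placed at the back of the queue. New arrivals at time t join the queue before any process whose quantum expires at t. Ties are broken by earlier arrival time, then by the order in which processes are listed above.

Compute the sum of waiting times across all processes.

50

Gantt: | D 0-4 | E 4-5 | D 5-6 | E 6-7 | B 7-8 | D 8-9 | F 9-10 | E 10-11 | B 11-12 | D 12-13 | A 13-14 | E 14-15 | B 15-16 | A 16-17 | C 17-18 | E 18-19 | A 19-20 | C 20-21 | E 21-22 | A 22-23 | C 23-24 | E 24-25 | A 25-26 | C 26-27 | A 27-28 | C 28-29 | A 29-30 |
Completion: A=30  B=16  C=29  D=13  E=25  F=10
Waiting = turnaround − burst: A=12, B=7, C=9, D=6, E=14, F=2
Total waiting = 12 + 7 + 9 + 6 + 14 + 2 = 50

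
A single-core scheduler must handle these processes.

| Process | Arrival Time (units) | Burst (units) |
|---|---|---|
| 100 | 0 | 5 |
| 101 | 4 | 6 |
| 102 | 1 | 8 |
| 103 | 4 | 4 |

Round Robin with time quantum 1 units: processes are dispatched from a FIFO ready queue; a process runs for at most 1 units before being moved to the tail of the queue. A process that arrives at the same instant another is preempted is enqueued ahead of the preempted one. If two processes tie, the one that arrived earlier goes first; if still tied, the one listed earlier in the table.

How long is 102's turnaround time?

22

Gantt: | 100 0-1 | 102 1-2 | 100 2-3 | 102 3-4 | 100 4-5 | 101 5-6 | 103 6-7 | 102 7-8 | 100 8-9 | 101 9-10 | 103 10-11 | 102 11-12 | 100 12-13 | 101 13-14 | 103 14-15 | 102 15-16 | 101 16-17 | 103 17-18 | 102 18-19 | 101 19-20 | 102 20-21 | 101 21-22 | 102 22-23 |
Completion: 100=13  101=22  102=23  103=18
Turnaround (C−A): 100=13  101=18  102=22  103=14
Turnaround(102) = completion − arrival = 23 − 1 = 22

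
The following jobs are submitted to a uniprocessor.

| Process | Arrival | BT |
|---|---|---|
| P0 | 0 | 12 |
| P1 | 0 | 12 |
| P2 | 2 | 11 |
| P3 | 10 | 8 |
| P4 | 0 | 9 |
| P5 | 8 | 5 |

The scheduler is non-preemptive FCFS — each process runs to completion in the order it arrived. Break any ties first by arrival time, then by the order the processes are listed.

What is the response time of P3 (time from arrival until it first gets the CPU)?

39

Schedule: | P0 0-12 | P1 12-24 | P4 24-33 | P2 33-44 | P5 44-49 | P3 49-57 |
Completion: P0=12  P1=24  P2=44  P3=57  P4=33  P5=49
Response(P3) = first start − arrival = 49 − 10 = 39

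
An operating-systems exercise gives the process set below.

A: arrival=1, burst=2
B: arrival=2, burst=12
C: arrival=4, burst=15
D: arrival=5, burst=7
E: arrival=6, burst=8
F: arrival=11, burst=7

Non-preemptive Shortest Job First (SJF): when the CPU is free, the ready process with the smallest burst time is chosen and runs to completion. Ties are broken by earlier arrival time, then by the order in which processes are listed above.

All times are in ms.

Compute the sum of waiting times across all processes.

78

Gantt: | idle 0-1 | A 1-3 | B 3-15 | D 15-22 | F 22-29 | E 29-37 | C 37-52 |
Completion: A=3  B=15  C=52  D=22  E=37  F=29
Waiting = turnaround − burst: A=0, B=1, C=33, D=10, E=23, F=11
Total waiting = 0 + 1 + 33 + 10 + 23 + 11 = 78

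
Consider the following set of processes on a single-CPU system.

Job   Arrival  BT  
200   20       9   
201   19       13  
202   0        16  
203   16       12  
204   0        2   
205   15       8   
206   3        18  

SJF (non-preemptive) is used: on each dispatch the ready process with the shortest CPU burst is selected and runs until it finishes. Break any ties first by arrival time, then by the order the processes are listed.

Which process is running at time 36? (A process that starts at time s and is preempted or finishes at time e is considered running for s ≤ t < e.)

Gantt: | 204 0-2 | 202 2-18 | 205 18-26 | 200 26-35 | 203 35-47 | 201 47-60 | 206 60-78 |
Completion: 200=35  201=60  202=18  203=47  204=2  205=26  206=78
Turnaround (C−A): 200=15  201=41  202=18  203=31  204=2  205=11  206=75

203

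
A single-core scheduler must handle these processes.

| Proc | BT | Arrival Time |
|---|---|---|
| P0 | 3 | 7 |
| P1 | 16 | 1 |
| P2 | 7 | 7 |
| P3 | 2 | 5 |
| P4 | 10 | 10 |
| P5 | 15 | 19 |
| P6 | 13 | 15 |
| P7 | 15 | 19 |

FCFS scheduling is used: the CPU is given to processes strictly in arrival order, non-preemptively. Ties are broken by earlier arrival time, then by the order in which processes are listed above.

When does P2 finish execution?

Schedule: | idle 0-1 | P1 1-17 | P3 17-19 | P0 19-22 | P2 22-29 | P4 29-39 | P6 39-52 | P5 52-67 | P7 67-82 |
Completion: P0=22  P1=17  P2=29  P3=19  P4=39  P5=67  P6=52  P7=82
Turnaround (C−A): P0=15  P1=16  P2=22  P3=14  P4=29  P5=48  P6=37  P7=63

29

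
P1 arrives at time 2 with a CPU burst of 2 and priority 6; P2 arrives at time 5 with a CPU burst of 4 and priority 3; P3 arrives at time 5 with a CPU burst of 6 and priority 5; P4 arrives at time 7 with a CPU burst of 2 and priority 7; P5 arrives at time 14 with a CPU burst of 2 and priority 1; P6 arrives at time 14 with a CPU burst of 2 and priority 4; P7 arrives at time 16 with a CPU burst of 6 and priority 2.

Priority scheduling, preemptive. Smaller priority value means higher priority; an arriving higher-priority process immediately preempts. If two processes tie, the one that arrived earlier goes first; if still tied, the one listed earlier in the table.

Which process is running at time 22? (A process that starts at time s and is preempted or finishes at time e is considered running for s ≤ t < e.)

Schedule: | idle 0-2 | P1 2-4 | idle 4-5 | P2 5-9 | P3 9-14 | P5 14-16 | P7 16-22 | P6 22-24 | P3 24-25 | P4 25-27 |
Completion: P1=4  P2=9  P3=25  P4=27  P5=16  P6=24  P7=22
Turnaround (C−A): P1=2  P2=4  P3=20  P4=20  P5=2  P6=10  P7=6

P6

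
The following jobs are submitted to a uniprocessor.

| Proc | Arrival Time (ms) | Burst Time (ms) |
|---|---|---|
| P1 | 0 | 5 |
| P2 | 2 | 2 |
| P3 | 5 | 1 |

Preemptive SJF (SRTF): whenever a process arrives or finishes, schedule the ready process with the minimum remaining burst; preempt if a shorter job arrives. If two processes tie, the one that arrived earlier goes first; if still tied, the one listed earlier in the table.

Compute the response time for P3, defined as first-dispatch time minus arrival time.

0

Gantt: | P1 0-2 | P2 2-4 | P1 4-5 | P3 5-6 | P1 6-8 |
Completion: P1=8  P2=4  P3=6
Response(P3) = first start − arrival = 5 − 5 = 0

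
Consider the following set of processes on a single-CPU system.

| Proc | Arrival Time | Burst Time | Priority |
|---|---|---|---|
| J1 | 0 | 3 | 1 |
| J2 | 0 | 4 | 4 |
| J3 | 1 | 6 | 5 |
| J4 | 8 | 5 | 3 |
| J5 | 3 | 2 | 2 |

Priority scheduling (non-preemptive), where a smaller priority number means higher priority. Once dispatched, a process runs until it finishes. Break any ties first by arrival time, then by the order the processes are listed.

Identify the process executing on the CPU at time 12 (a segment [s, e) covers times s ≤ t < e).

Gantt: | J1 0-3 | J5 3-5 | J2 5-9 | J4 9-14 | J3 14-20 |
Completion: J1=3  J2=9  J3=20  J4=14  J5=5

J4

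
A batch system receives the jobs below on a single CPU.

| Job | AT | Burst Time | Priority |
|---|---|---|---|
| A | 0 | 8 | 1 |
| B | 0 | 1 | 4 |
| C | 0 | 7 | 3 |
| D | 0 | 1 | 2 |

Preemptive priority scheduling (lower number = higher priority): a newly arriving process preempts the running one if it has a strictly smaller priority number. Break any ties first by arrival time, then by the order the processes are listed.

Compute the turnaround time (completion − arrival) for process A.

Schedule: | A 0-8 | D 8-9 | C 9-16 | B 16-17 |
Completion: A=8  B=17  C=16  D=9
Turnaround(A) = completion − arrival = 8 − 0 = 8

8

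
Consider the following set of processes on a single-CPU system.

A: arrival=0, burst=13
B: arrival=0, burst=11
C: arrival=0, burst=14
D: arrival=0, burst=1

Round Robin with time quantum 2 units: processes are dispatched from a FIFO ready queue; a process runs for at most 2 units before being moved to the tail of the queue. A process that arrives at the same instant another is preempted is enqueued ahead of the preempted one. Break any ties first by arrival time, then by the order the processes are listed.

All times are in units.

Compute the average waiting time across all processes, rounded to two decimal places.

19.50

Schedule: | A 0-2 | B 2-4 | C 4-6 | D 6-7 | A 7-9 | B 9-11 | C 11-13 | A 13-15 | B 15-17 | C 17-19 | A 19-21 | B 21-23 | C 23-25 | A 25-27 | B 27-29 | C 29-31 | A 31-33 | B 33-34 | C 34-36 | A 36-37 | C 37-39 |
Completion: A=37  B=34  C=39  D=7
Turnaround (C−A): A=37  B=34  C=39  D=7
Waiting times: A=24, B=23, C=25, D=6
Average waiting = (24+23+25+6) / 4 = 78/4 = 19.50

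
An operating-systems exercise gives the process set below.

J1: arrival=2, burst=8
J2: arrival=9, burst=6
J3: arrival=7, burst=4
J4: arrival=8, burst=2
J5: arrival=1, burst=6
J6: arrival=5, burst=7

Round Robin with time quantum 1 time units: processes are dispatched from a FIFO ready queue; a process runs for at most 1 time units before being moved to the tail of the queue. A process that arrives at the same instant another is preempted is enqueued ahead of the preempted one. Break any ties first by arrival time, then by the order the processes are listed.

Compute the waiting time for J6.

Schedule: | idle 0-1 | J5 1-2 | J1 2-3 | J5 3-4 | J1 4-5 | J5 5-6 | J6 6-7 | J1 7-8 | J5 8-9 | J3 9-10 | J6 10-11 | J4 11-12 | J1 12-13 | J2 13-14 | J5 14-15 | J3 15-16 | J6 16-17 | J4 17-18 | J1 18-19 | J2 19-20 | J5 20-21 | J3 21-22 | J6 22-23 | J1 23-24 | J2 24-25 | J3 25-26 | J6 26-27 | J1 27-28 | J2 28-29 | J6 29-30 | J1 30-31 | J2 31-32 | J6 32-33 | J2 33-34 |
Completion: J1=31  J2=34  J3=26  J4=18  J5=21  J6=33
Turnaround (C−A): J1=29  J2=25  J3=19  J4=10  J5=20  J6=28
Waiting(J6) = turnaround − burst = 28 − 7 = 21

21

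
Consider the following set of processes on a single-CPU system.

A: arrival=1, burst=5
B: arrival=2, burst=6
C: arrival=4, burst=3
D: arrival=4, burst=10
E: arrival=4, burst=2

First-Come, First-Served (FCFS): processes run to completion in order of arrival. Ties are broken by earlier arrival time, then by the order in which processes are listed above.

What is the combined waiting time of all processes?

Gantt: | idle 0-1 | A 1-6 | B 6-12 | C 12-15 | D 15-25 | E 25-27 |
Completion: A=6  B=12  C=15  D=25  E=27
Waiting = turnaround − burst: A=0, B=4, C=8, D=11, E=21
Total waiting = 0 + 4 + 8 + 11 + 21 = 44

44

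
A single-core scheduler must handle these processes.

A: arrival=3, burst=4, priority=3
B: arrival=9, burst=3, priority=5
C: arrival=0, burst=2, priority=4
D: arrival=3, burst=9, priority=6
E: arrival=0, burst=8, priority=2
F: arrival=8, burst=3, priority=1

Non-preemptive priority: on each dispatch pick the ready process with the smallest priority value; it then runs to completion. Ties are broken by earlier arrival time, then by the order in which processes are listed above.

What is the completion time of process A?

15

Gantt: | E 0-8 | F 8-11 | A 11-15 | C 15-17 | B 17-20 | D 20-29 |
Completion: A=15  B=20  C=17  D=29  E=8  F=11
Turnaround (C−A): A=12  B=11  C=17  D=26  E=8  F=3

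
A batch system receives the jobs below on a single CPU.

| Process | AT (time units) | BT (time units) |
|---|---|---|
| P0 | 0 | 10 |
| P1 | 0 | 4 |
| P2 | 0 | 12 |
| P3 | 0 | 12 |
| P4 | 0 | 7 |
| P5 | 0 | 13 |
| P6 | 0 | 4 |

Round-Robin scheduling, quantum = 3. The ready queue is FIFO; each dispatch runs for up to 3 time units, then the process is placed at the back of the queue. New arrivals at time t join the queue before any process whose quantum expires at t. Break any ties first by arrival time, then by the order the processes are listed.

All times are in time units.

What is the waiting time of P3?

Gantt: | P0 0-3 | P1 3-6 | P2 6-9 | P3 9-12 | P4 12-15 | P5 15-18 | P6 18-21 | P0 21-24 | P1 24-25 | P2 25-28 | P3 28-31 | P4 31-34 | P5 34-37 | P6 37-38 | P0 38-41 | P2 41-44 | P3 44-47 | P4 47-48 | P5 48-51 | P0 51-52 | P2 52-55 | P3 55-58 | P5 58-62 |
Completion: P0=52  P1=25  P2=55  P3=58  P4=48  P5=62  P6=38
Turnaround (C−A): P0=52  P1=25  P2=55  P3=58  P4=48  P5=62  P6=38
Waiting(P3) = turnaround − burst = 58 − 12 = 46

46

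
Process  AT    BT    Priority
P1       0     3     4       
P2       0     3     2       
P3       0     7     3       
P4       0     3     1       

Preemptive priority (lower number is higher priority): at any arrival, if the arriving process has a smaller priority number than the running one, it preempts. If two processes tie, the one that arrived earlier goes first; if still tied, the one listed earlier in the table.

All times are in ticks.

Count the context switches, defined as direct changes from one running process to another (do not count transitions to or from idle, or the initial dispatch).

Schedule: | P4 0-3 | P2 3-6 | P3 6-13 | P1 13-16 |
Completion: P1=16  P2=6  P3=13  P4=3

3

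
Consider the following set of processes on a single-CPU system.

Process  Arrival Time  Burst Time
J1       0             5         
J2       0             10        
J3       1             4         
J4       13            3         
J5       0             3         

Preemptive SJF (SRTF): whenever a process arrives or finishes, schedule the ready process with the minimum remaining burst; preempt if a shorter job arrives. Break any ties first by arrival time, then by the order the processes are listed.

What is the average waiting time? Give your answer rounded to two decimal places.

Gantt: | J5 0-3 | J3 3-7 | J1 7-12 | J2 12-13 | J4 13-16 | J2 16-25 |
Completion: J1=12  J2=25  J3=7  J4=16  J5=3
Turnaround (C−A): J1=12  J2=25  J3=6  J4=3  J5=3
Waiting times: J1=7, J2=15, J3=2, J4=0, J5=0
Average waiting = (7+15+2+0+0) / 5 = 24/5 = 4.80

4.80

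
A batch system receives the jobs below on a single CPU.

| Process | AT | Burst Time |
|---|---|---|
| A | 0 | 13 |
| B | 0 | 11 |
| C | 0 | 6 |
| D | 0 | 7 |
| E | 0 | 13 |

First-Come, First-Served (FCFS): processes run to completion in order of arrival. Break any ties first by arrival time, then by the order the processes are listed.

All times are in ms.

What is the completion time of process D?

37

Gantt: | A 0-13 | B 13-24 | C 24-30 | D 30-37 | E 37-50 |
Completion: A=13  B=24  C=30  D=37  E=50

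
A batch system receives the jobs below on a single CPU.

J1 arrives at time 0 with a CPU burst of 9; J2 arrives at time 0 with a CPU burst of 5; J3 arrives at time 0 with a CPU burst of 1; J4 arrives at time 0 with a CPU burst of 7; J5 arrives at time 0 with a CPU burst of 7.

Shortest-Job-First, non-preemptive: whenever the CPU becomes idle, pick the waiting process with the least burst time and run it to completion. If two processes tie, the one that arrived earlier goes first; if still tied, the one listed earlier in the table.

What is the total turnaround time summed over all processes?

Timeline: | J3 0-1 | J2 1-6 | J4 6-13 | J5 13-20 | J1 20-29 |
Completion: J1=29  J2=6  J3=1  J4=13  J5=20
Turnaround = completion − arrival: J1=29, J2=6, J3=1, J4=13, J5=20
Total turnaround = 29 + 6 + 1 + 13 + 20 = 69

69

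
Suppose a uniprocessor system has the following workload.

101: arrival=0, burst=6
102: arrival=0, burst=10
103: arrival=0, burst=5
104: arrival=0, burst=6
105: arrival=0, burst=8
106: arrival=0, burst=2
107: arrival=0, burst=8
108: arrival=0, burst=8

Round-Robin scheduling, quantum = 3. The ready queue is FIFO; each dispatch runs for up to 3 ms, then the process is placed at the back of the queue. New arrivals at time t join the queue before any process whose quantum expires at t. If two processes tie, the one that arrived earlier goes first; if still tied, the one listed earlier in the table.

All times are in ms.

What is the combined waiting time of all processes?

Gantt: | 101 0-3 | 102 3-6 | 103 6-9 | 104 9-12 | 105 12-15 | 106 15-17 | 107 17-20 | 108 20-23 | 101 23-26 | 102 26-29 | 103 29-31 | 104 31-34 | 105 34-37 | 107 37-40 | 108 40-43 | 102 43-46 | 105 46-48 | 107 48-50 | 108 50-52 | 102 52-53 |
Completion: 101=26  102=53  103=31  104=34  105=48  106=17  107=50  108=52
Turnaround (C−A): 101=26  102=53  103=31  104=34  105=48  106=17  107=50  108=52
Waiting = turnaround − burst: 101=20, 102=43, 103=26, 104=28, 105=40, 106=15, 107=42, 108=44
Total waiting = 20 + 43 + 26 + 28 + 40 + 15 + 42 + 44 = 258

258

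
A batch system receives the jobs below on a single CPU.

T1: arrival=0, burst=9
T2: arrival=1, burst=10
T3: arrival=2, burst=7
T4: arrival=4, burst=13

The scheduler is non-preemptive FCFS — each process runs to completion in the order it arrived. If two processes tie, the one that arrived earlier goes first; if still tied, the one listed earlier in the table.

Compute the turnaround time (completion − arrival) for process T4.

35

Schedule: | T1 0-9 | T2 9-19 | T3 19-26 | T4 26-39 |
Completion: T1=9  T2=19  T3=26  T4=39
Turnaround (C−A): T1=9  T2=18  T3=24  T4=35
Turnaround(T4) = completion − arrival = 39 − 4 = 35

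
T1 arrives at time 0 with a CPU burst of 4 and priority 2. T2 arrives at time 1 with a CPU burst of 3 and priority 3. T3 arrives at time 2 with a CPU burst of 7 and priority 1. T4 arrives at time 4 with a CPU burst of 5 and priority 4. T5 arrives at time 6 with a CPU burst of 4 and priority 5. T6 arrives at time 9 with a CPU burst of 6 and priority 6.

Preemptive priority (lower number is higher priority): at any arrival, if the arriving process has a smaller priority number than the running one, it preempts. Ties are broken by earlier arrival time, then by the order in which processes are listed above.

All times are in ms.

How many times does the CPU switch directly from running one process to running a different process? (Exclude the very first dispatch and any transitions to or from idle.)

6

Schedule: | T1 0-2 | T3 2-9 | T1 9-11 | T2 11-14 | T4 14-19 | T5 19-23 | T6 23-29 |
Completion: T1=11  T2=14  T3=9  T4=19  T5=23  T6=29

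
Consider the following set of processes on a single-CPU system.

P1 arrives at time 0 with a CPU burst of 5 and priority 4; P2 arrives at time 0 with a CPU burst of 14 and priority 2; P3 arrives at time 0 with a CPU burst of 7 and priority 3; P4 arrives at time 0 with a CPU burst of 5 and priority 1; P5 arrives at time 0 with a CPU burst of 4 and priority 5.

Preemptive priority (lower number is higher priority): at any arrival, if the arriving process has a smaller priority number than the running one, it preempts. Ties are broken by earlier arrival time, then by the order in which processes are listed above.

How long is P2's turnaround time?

19

Schedule: | P4 0-5 | P2 5-19 | P3 19-26 | P1 26-31 | P5 31-35 |
Completion: P1=31  P2=19  P3=26  P4=5  P5=35
Turnaround(P2) = completion − arrival = 19 − 0 = 19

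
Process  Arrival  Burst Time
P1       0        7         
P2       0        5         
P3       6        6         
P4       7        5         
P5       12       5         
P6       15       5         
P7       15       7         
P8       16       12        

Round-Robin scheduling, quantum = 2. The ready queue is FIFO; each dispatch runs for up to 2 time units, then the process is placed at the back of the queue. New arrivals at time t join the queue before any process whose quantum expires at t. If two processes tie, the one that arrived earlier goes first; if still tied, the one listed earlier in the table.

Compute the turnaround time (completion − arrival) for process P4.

Gantt: | P1 0-2 | P2 2-4 | P1 4-6 | P2 6-8 | P3 8-10 | P1 10-12 | P4 12-14 | P2 14-15 | P3 15-17 | P5 17-19 | P1 19-20 | P4 20-22 | P6 22-24 | P7 24-26 | P8 26-28 | P3 28-30 | P5 30-32 | P4 32-33 | P6 33-35 | P7 35-37 | P8 37-39 | P5 39-40 | P6 40-41 | P7 41-43 | P8 43-45 | P7 45-46 | P8 46-52 |
Completion: P1=20  P2=15  P3=30  P4=33  P5=40  P6=41  P7=46  P8=52
Turnaround (C−A): P1=20  P2=15  P3=24  P4=26  P5=28  P6=26  P7=31  P8=36
Turnaround(P4) = completion − arrival = 33 − 7 = 26

26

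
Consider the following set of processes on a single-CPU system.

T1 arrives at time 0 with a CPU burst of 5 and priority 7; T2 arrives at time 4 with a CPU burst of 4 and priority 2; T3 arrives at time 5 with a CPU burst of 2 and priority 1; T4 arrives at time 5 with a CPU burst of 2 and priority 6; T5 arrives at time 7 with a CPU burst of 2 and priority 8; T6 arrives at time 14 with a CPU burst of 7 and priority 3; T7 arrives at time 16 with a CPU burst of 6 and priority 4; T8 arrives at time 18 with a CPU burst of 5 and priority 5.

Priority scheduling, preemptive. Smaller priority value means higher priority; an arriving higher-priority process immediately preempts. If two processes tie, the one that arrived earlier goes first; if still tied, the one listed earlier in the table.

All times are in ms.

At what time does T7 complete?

27

Schedule: | T1 0-4 | T2 4-5 | T3 5-7 | T2 7-10 | T4 10-12 | T1 12-13 | T5 13-14 | T6 14-21 | T7 21-27 | T8 27-32 | T5 32-33 |
Completion: T1=13  T2=10  T3=7  T4=12  T5=33  T6=21  T7=27  T8=32
Turnaround (C−A): T1=13  T2=6  T3=2  T4=7  T5=26  T6=7  T7=11  T8=14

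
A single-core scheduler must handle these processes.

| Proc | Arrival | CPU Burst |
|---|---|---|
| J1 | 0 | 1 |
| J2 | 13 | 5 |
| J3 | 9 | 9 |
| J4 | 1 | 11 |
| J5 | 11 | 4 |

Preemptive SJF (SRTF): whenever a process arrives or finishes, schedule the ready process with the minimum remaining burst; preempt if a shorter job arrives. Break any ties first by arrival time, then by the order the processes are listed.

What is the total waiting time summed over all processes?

Gantt: | J1 0-1 | J4 1-12 | J5 12-16 | J2 16-21 | J3 21-30 |
Completion: J1=1  J2=21  J3=30  J4=12  J5=16
Turnaround (C−A): J1=1  J2=8  J3=21  J4=11  J5=5
Waiting = turnaround − burst: J1=0, J2=3, J3=12, J4=0, J5=1
Total waiting = 0 + 3 + 12 + 0 + 1 = 16

16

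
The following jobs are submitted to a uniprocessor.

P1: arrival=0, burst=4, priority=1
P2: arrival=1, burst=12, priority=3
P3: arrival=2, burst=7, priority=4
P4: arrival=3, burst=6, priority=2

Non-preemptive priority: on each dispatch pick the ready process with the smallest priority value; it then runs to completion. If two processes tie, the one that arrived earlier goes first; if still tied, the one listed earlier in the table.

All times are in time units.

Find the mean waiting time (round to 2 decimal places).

Timeline: | P1 0-4 | P4 4-10 | P2 10-22 | P3 22-29 |
Completion: P1=4  P2=22  P3=29  P4=10
Turnaround (C−A): P1=4  P2=21  P3=27  P4=7
Waiting times: P1=0, P2=9, P3=20, P4=1
Average waiting = (0+9+20+1) / 4 = 30/4 = 7.50

7.50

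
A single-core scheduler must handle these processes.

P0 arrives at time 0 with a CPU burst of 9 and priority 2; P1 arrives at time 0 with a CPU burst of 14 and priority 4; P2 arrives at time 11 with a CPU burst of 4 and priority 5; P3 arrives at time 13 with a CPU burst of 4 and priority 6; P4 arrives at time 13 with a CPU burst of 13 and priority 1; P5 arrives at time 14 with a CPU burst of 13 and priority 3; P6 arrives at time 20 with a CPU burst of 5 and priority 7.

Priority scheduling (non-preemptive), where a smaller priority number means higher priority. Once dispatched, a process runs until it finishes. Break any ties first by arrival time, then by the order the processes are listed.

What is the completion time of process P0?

Timeline: | P0 0-9 | P1 9-23 | P4 23-36 | P5 36-49 | P2 49-53 | P3 53-57 | P6 57-62 |
Completion: P0=9  P1=23  P2=53  P3=57  P4=36  P5=49  P6=62
Turnaround (C−A): P0=9  P1=23  P2=42  P3=44  P4=23  P5=35  P6=42

9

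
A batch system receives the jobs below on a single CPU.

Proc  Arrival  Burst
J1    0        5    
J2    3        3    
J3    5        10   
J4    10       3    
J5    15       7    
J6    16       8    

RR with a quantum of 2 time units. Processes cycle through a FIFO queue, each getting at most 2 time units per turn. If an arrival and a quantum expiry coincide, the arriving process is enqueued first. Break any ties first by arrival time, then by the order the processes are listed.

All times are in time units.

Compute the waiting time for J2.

4

Timeline: | J1 0-4 | J2 4-6 | J1 6-7 | J3 7-9 | J2 9-10 | J3 10-12 | J4 12-14 | J3 14-16 | J4 16-17 | J5 17-19 | J6 19-21 | J3 21-23 | J5 23-25 | J6 25-27 | J3 27-29 | J5 29-31 | J6 31-33 | J5 33-34 | J6 34-36 |
Completion: J1=7  J2=10  J3=29  J4=17  J5=34  J6=36
Turnaround (C−A): J1=7  J2=7  J3=24  J4=7  J5=19  J6=20
Waiting(J2) = turnaround − burst = 7 − 3 = 4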